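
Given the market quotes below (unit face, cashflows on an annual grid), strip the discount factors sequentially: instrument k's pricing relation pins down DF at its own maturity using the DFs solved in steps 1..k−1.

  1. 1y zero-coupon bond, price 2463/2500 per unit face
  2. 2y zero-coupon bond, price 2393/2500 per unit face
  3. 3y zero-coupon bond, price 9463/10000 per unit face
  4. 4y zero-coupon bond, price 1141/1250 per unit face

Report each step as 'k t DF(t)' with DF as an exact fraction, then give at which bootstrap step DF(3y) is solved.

step 1 [1y] zero: DF = P = 2463/2500 ≈ 0.985200
step 2 [2y] zero: DF = P = 2393/2500 ≈ 0.957200
step 3 [3y] zero: DF = P = 9463/10000 ≈ 0.946300
step 4 [4y] zero: DF = P = 1141/1250 ≈ 0.912800

1 1 2463/2500
2 2 2393/2500
3 3 9463/10000
4 4 1141/1250
DF(3y) is solved at step 3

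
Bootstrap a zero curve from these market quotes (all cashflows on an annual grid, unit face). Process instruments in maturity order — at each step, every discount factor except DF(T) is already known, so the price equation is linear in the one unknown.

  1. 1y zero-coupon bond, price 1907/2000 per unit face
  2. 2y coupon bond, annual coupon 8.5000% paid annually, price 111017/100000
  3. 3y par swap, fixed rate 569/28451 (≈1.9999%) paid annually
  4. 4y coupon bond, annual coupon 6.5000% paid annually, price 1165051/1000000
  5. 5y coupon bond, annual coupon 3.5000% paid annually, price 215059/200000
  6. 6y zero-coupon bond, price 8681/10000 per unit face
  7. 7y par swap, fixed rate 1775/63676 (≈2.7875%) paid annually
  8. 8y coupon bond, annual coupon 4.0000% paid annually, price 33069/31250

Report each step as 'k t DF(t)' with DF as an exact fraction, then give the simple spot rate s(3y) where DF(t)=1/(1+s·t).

step 1 [1y] zero: DF = P = 1907/2000 ≈ 0.953500
step 2 [2y] bond c/1=17/200: DF=(111017/100000 − 17/200·(0.953500))/(1+17/200) = 1897/2000 ≈ 0.948500
step 3 [3y] swap r/1=569/28451: DF=(1 − 569/28451·(0.953500+0.948500))/(1+569/28451) = 9431/10000 ≈ 0.943100
step 4 [4y] bond c/1=13/200: DF=(1165051/1000000 − 13/200·(0.953500+0.948500+0.943100))/(1+13/200) = 9203/10000 ≈ 0.920300
step 5 [5y] bond c/1=7/200: DF=(215059/200000 − 7/200·(0.953500+0.948500+0.943100+0.920300))/(1+7/200) = 2279/2500 ≈ 0.911600
step 6 [6y] zero: DF = P = 8681/10000 ≈ 0.868100
step 7 [7y] swap r/1=1775/63676: DF=(1 − 1775/63676·(0.953500+0.948500+0.943100+0.920300+0.911600+0.868100))/(1+1775/63676) = 329/400 ≈ 0.822500
step 8 [8y] bond c/1=1/25: DF=(33069/31250 − 1/25·(0.953500+0.948500+0.943100+0.920300+0.911600+0.868100+0.822500))/(1+1/25) = 3863/5000 ≈ 0.772600

1 1 1907/2000
2 2 1897/2000
3 3 9431/10000
4 4 9203/10000
5 5 2279/2500
6 6 8681/10000
7 7 329/400
8 8 3863/5000
s(3y) = (1/(9431/10000) − 1)/(3) = 569/28293 ≈ 2.0111%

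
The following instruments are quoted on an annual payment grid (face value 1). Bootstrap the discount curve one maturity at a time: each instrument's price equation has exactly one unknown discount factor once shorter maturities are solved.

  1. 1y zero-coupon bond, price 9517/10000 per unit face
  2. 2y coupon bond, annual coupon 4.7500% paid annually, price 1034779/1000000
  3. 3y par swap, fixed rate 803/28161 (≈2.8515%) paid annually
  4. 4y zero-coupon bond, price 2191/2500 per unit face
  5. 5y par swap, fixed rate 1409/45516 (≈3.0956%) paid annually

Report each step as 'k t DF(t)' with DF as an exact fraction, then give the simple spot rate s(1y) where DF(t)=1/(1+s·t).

1 1 9517/10000
2 2 9447/10000
3 3 9197/10000
4 4 2191/2500
5 5 8591/10000
s(1y) = (1/(9517/10000) − 1)/(1) = 483/9517 ≈ 5.0751%

step 1 [1y] zero: DF = P = 9517/10000 ≈ 0.951700
step 2 [2y] bond c/1=19/400: DF=(1034779/1000000 − 19/400·(0.951700))/(1+19/400) = 9447/10000 ≈ 0.944700
step 3 [3y] swap r/1=803/28161: DF=(1 − 803/28161·(0.951700+0.944700))/(1+803/28161) = 9197/10000 ≈ 0.919700
step 4 [4y] zero: DF = P = 2191/2500 ≈ 0.876400
step 5 [5y] swap r/1=1409/45516: DF=(1 − 1409/45516·(0.951700+0.944700+0.919700+0.876400))/(1+1409/45516) = 8591/10000 ≈ 0.859100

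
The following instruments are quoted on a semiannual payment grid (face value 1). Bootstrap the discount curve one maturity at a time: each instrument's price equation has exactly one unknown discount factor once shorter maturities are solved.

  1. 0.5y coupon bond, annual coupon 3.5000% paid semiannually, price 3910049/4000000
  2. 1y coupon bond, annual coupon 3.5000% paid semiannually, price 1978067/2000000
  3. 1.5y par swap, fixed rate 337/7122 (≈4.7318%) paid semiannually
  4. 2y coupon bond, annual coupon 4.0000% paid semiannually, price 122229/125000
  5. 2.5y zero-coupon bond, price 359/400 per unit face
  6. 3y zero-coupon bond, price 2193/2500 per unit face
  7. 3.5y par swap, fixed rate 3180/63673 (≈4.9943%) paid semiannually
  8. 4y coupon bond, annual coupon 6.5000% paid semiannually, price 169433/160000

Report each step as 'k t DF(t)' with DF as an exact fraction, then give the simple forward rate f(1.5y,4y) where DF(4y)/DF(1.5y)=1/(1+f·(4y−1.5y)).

step 1 [0.5y] bond c/2=7/400: DF=(3910049/4000000 − 7/400·(0))/(1+7/400) = 9607/10000 ≈ 0.960700
step 2 [1y] bond c/2=7/400: DF=(1978067/2000000 − 7/400·(0.960700))/(1+7/400) = 1911/2000 ≈ 0.955500
step 3 [1.5y] swap r/2=337/14244: DF=(1 − 337/14244·(0.960700+0.955500))/(1+337/14244) = 4663/5000 ≈ 0.932600
step 4 [2y] bond c/2=1/50: DF=(122229/125000 − 1/50·(0.960700+0.955500+0.932600))/(1+1/50) = 2257/2500 ≈ 0.902800
step 5 [2.5y] zero: DF = P = 359/400 ≈ 0.897500
step 6 [3y] zero: DF = P = 2193/2500 ≈ 0.877200
step 7 [3.5y] swap r/2=1590/63673: DF=(1 − 1590/63673·(0.960700+0.955500+0.932600+0.902800+0.897500+0.877200))/(1+1590/63673) = 841/1000 ≈ 0.841000
step 8 [4y] bond c/2=13/400: DF=(169433/160000 − 13/400·(0.960700+0.955500+0.932600+0.902800+0.897500+0.877200+0.841000))/(1+13/400) = 2063/2500 ≈ 0.825200

1 1/2 9607/10000
2 1 1911/2000
3 3/2 4663/5000
4 2 2257/2500
5 5/2 359/400
6 3 2193/2500
7 7/2 841/1000
8 4 2063/2500
f(1.5y,4y) = ((4663/5000)/(2063/2500) − 1)/(5/2) = 537/10315 ≈ 5.2060%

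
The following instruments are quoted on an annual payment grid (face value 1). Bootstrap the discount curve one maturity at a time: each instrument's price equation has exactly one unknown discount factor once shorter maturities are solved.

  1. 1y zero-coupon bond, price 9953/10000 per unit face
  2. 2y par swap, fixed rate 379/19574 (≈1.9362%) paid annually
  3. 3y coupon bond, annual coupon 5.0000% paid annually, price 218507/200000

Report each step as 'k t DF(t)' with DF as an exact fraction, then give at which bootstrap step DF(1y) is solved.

1 1 9953/10000
2 2 9621/10000
3 3 9473/10000
DF(1y) is solved at step 1

step 1 [1y] zero: DF = P = 9953/10000 ≈ 0.995300
step 2 [2y] swap r/1=379/19574: DF=(1 − 379/19574·(0.995300))/(1+379/19574) = 9621/10000 ≈ 0.962100
step 3 [3y] bond c/1=1/20: DF=(218507/200000 − 1/20·(0.995300+0.962100))/(1+1/20) = 9473/10000 ≈ 0.947300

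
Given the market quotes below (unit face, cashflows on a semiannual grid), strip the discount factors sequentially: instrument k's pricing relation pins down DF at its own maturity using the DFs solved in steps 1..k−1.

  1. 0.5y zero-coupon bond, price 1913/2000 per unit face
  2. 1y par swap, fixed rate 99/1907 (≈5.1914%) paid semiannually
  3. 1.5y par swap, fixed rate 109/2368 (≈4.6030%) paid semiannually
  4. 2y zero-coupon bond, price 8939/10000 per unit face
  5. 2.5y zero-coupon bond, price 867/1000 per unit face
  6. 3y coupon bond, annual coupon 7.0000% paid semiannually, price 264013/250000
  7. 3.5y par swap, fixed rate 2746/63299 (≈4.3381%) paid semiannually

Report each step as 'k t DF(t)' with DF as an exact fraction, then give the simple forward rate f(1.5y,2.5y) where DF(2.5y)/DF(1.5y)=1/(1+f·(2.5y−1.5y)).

step 1 [0.5y] zero: DF = P = 1913/2000 ≈ 0.956500
step 2 [1y] swap r/2=99/3814: DF=(1 − 99/3814·(0.956500))/(1+99/3814) = 1901/2000 ≈ 0.950500
step 3 [1.5y] swap r/2=109/4736: DF=(1 − 109/4736·(0.956500+0.950500))/(1+109/4736) = 4673/5000 ≈ 0.934600
step 4 [2y] zero: DF = P = 8939/10000 ≈ 0.893900
step 5 [2.5y] zero: DF = P = 867/1000 ≈ 0.867000
step 6 [3y] bond c/2=7/200: DF=(264013/250000 − 7/200·(0.956500+0.950500+0.934600+0.893900+0.867000))/(1+7/200) = 8647/10000 ≈ 0.864700
step 7 [3.5y] swap r/2=1373/63299: DF=(1 − 1373/63299·(0.956500+0.950500+0.934600+0.893900+0.867000+0.864700))/(1+1373/63299) = 8627/10000 ≈ 0.862700

1 1/2 1913/2000
2 1 1901/2000
3 3/2 4673/5000
4 2 8939/10000
5 5/2 867/1000
6 3 8647/10000
7 7/2 8627/10000
f(1.5y,2.5y) = ((4673/5000)/(867/1000) − 1)/(1) = 338/4335 ≈ 7.7970%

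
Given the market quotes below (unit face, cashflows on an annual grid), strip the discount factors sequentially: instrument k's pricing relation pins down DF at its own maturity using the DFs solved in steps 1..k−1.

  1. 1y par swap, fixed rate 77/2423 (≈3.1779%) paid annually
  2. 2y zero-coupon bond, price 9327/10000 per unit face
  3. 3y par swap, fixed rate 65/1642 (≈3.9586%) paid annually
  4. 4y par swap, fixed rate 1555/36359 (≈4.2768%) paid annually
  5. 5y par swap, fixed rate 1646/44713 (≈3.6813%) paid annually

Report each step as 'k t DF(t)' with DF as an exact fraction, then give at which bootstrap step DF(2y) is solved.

1 1 2423/2500
2 2 9327/10000
3 3 1779/2000
4 4 1689/2000
5 5 4177/5000
DF(2y) is solved at step 2

step 1 [1y] swap r/1=77/2423: DF=(1 − 77/2423·(0))/(1+77/2423) = 2423/2500 ≈ 0.969200
step 2 [2y] zero: DF = P = 9327/10000 ≈ 0.932700
step 3 [3y] swap r/1=65/1642: DF=(1 − 65/1642·(0.969200+0.932700))/(1+65/1642) = 1779/2000 ≈ 0.889500
step 4 [4y] swap r/1=1555/36359: DF=(1 − 1555/36359·(0.969200+0.932700+0.889500))/(1+1555/36359) = 1689/2000 ≈ 0.844500
step 5 [5y] swap r/1=1646/44713: DF=(1 − 1646/44713·(0.969200+0.932700+0.889500+0.844500))/(1+1646/44713) = 4177/5000 ≈ 0.835400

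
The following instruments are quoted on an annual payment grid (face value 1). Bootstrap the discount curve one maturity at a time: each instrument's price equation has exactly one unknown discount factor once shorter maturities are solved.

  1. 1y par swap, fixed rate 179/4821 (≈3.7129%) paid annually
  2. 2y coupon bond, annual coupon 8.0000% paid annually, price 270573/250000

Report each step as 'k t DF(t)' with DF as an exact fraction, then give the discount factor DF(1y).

1 1 4821/5000
2 2 9307/10000
DF(1y) = 4821/5000 ≈ 0.964200

step 1 [1y] swap r/1=179/4821: DF=(1 − 179/4821·(0))/(1+179/4821) = 4821/5000 ≈ 0.964200
step 2 [2y] bond c/1=2/25: DF=(270573/250000 − 2/25·(0.964200))/(1+2/25) = 9307/10000 ≈ 0.930700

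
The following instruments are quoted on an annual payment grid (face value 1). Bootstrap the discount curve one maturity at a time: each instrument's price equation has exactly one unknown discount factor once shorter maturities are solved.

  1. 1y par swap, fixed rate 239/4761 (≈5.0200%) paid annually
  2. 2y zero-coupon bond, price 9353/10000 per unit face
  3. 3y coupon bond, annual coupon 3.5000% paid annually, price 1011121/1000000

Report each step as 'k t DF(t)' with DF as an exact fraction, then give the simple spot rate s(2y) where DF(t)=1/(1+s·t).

step 1 [1y] swap r/1=239/4761: DF=(1 − 239/4761·(0))/(1+239/4761) = 4761/5000 ≈ 0.952200
step 2 [2y] zero: DF = P = 9353/10000 ≈ 0.935300
step 3 [3y] bond c/1=7/200: DF=(1011121/1000000 − 7/200·(0.952200+0.935300))/(1+7/200) = 9131/10000 ≈ 0.913100

1 1 4761/5000
2 2 9353/10000
3 3 9131/10000
s(2y) = (1/(9353/10000) − 1)/(2) = 647/18706 ≈ 3.4588%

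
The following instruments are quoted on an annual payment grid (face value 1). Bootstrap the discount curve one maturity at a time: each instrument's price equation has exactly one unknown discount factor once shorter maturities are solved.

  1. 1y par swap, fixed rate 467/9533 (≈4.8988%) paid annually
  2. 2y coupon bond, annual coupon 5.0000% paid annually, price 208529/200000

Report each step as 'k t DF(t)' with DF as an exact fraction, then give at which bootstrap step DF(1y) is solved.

1 1 9533/10000
2 2 2369/2500
DF(1y) is solved at step 1

step 1 [1y] swap r/1=467/9533: DF=(1 − 467/9533·(0))/(1+467/9533) = 9533/10000 ≈ 0.953300
step 2 [2y] bond c/1=1/20: DF=(208529/200000 − 1/20·(0.953300))/(1+1/20) = 2369/2500 ≈ 0.947600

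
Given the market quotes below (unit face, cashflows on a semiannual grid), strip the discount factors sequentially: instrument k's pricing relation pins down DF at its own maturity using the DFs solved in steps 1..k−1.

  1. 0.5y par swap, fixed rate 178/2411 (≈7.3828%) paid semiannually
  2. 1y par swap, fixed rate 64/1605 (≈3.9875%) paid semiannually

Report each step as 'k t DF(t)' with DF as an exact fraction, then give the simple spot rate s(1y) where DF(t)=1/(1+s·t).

step 1 [0.5y] swap r/2=89/2411: DF=(1 − 89/2411·(0))/(1+89/2411) = 2411/2500 ≈ 0.964400
step 2 [1y] swap r/2=32/1605: DF=(1 − 32/1605·(0.964400))/(1+32/1605) = 601/625 ≈ 0.961600

1 1/2 2411/2500
2 1 601/625
s(1y) = (1/(601/625) − 1)/(1) = 24/601 ≈ 3.9933%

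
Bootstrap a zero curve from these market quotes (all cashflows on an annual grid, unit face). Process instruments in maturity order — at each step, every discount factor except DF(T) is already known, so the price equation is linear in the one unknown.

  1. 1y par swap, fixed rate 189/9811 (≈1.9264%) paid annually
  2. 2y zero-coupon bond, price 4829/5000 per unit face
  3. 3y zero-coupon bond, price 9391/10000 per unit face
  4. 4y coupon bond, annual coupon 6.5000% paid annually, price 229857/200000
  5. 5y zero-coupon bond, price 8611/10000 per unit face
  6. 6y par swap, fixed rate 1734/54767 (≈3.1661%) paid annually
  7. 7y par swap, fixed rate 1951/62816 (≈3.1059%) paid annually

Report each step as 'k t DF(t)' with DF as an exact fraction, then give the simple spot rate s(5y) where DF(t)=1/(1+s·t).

step 1 [1y] swap r/1=189/9811: DF=(1 − 189/9811·(0))/(1+189/9811) = 9811/10000 ≈ 0.981100
step 2 [2y] zero: DF = P = 4829/5000 ≈ 0.965800
step 3 [3y] zero: DF = P = 9391/10000 ≈ 0.939100
step 4 [4y] bond c/1=13/200: DF=(229857/200000 − 13/200·(0.981100+0.965800+0.939100))/(1+13/200) = 903/1000 ≈ 0.903000
step 5 [5y] zero: DF = P = 8611/10000 ≈ 0.861100
step 6 [6y] swap r/1=1734/54767: DF=(1 − 1734/54767·(0.981100+0.965800+0.939100+0.903000+0.861100))/(1+1734/54767) = 4133/5000 ≈ 0.826600
step 7 [7y] swap r/1=1951/62816: DF=(1 − 1951/62816·(0.981100+0.965800+0.939100+0.903000+0.861100+0.826600))/(1+1951/62816) = 8049/10000 ≈ 0.804900

1 1 9811/10000
2 2 4829/5000
3 3 9391/10000
4 4 903/1000
5 5 8611/10000
6 6 4133/5000
7 7 8049/10000
s(5y) = (1/(8611/10000) − 1)/(5) = 1389/43055 ≈ 3.2261%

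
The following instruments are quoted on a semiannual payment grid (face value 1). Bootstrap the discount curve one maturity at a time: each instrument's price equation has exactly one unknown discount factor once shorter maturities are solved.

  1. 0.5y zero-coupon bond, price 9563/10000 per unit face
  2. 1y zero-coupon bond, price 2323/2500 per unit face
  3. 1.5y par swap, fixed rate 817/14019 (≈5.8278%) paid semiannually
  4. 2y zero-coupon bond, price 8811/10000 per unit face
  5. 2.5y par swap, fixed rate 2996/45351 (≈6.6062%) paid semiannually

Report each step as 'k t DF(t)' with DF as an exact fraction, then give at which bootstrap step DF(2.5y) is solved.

step 1 [0.5y] zero: DF = P = 9563/10000 ≈ 0.956300
step 2 [1y] zero: DF = P = 2323/2500 ≈ 0.929200
step 3 [1.5y] swap r/2=817/28038: DF=(1 − 817/28038·(0.956300+0.929200))/(1+817/28038) = 9183/10000 ≈ 0.918300
step 4 [2y] zero: DF = P = 8811/10000 ≈ 0.881100
step 5 [2.5y] swap r/2=1498/45351: DF=(1 − 1498/45351·(0.956300+0.929200+0.918300+0.881100))/(1+1498/45351) = 4251/5000 ≈ 0.850200

1 1/2 9563/10000
2 1 2323/2500
3 3/2 9183/10000
4 2 8811/10000
5 5/2 4251/5000
DF(2.5y) is solved at step 5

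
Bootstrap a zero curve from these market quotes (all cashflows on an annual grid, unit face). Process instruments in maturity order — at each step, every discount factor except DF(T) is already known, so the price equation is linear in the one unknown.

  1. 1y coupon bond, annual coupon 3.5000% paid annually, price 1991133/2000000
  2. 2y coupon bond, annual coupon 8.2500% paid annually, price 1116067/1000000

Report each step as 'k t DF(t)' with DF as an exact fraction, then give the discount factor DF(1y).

step 1 [1y] bond c/1=7/200: DF=(1991133/2000000 − 7/200·(0))/(1+7/200) = 9619/10000 ≈ 0.961900
step 2 [2y] bond c/1=33/400: DF=(1116067/1000000 − 33/400·(0.961900))/(1+33/400) = 9577/10000 ≈ 0.957700

1 1 9619/10000
2 2 9577/10000
DF(1y) = 9619/10000 ≈ 0.961900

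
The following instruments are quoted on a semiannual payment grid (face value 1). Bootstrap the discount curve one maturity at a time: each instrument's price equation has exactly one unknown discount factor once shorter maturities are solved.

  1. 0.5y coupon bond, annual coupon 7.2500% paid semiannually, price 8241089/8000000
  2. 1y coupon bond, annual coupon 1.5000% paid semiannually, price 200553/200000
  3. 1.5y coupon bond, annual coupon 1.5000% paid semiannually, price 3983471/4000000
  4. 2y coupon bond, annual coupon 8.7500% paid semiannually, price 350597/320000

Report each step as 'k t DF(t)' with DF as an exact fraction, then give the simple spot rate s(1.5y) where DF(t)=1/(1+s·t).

1 1/2 9941/10000
2 1 9879/10000
3 3/2 9737/10000
4 2 4629/5000
s(1.5y) = (1/(9737/10000) − 1)/(3/2) = 526/29211 ≈ 1.8007%

step 1 [0.5y] bond c/2=29/800: DF=(8241089/8000000 − 29/800·(0))/(1+29/800) = 9941/10000 ≈ 0.994100
step 2 [1y] bond c/2=3/400: DF=(200553/200000 − 3/400·(0.994100))/(1+3/400) = 9879/10000 ≈ 0.987900
step 3 [1.5y] bond c/2=3/400: DF=(3983471/4000000 − 3/400·(0.994100+0.987900))/(1+3/400) = 9737/10000 ≈ 0.973700
step 4 [2y] bond c/2=7/160: DF=(350597/320000 − 7/160·(0.994100+0.987900+0.973700))/(1+7/160) = 4629/5000 ≈ 0.925800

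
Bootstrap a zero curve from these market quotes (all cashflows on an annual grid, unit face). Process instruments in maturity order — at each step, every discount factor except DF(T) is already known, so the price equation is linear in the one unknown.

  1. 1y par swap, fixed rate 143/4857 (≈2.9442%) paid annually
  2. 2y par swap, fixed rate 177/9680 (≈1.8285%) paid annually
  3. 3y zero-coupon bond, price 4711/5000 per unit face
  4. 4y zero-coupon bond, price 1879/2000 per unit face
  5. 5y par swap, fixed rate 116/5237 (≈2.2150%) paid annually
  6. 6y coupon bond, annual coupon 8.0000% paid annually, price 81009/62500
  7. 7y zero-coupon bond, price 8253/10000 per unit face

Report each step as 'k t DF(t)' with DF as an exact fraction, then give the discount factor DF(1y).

step 1 [1y] swap r/1=143/4857: DF=(1 − 143/4857·(0))/(1+143/4857) = 4857/5000 ≈ 0.971400
step 2 [2y] swap r/1=177/9680: DF=(1 − 177/9680·(0.971400))/(1+177/9680) = 4823/5000 ≈ 0.964600
step 3 [3y] zero: DF = P = 4711/5000 ≈ 0.942200
step 4 [4y] zero: DF = P = 1879/2000 ≈ 0.939500
step 5 [5y] swap r/1=116/5237: DF=(1 − 116/5237·(0.971400+0.964600+0.942200+0.939500))/(1+116/5237) = 2239/2500 ≈ 0.895600
step 6 [6y] bond c/1=2/25: DF=(81009/62500 − 2/25·(0.971400+0.964600+0.942200+0.939500+0.895600))/(1+2/25) = 851/1000 ≈ 0.851000
step 7 [7y] zero: DF = P = 8253/10000 ≈ 0.825300

1 1 4857/5000
2 2 4823/5000
3 3 4711/5000
4 4 1879/2000
5 5 2239/2500
6 6 851/1000
7 7 8253/10000
DF(1y) = 4857/5000 ≈ 0.971400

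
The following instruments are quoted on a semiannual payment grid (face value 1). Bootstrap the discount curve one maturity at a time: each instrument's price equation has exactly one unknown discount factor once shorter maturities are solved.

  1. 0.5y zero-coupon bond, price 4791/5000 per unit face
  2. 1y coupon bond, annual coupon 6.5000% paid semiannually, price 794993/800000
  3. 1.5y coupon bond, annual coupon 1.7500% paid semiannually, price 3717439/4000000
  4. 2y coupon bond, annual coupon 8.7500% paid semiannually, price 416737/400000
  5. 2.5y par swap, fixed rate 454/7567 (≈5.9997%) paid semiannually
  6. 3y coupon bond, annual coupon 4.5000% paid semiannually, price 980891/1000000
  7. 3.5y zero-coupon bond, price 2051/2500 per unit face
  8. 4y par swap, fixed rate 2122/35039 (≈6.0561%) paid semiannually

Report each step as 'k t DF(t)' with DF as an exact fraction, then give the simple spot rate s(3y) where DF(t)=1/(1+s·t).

step 1 [0.5y] zero: DF = P = 4791/5000 ≈ 0.958200
step 2 [1y] bond c/2=13/400: DF=(794993/800000 − 13/400·(0.958200))/(1+13/400) = 9323/10000 ≈ 0.932300
step 3 [1.5y] bond c/2=7/800: DF=(3717439/4000000 − 7/800·(0.958200+0.932300))/(1+7/800) = 9049/10000 ≈ 0.904900
step 4 [2y] bond c/2=7/160: DF=(416737/400000 − 7/160·(0.958200+0.932300+0.904900))/(1+7/160) = 881/1000 ≈ 0.881000
step 5 [2.5y] swap r/2=227/7567: DF=(1 − 227/7567·(0.958200+0.932300+0.904900+0.881000))/(1+227/7567) = 4319/5000 ≈ 0.863800
step 6 [3y] bond c/2=9/400: DF=(980891/1000000 − 9/400·(0.958200+0.932300+0.904900+0.881000+0.863800))/(1+9/400) = 4297/5000 ≈ 0.859400
step 7 [3.5y] zero: DF = P = 2051/2500 ≈ 0.820400
step 8 [4y] swap r/2=1061/35039: DF=(1 − 1061/35039·(0.958200+0.932300+0.904900+0.881000+0.863800+0.859400+0.820400))/(1+1061/35039) = 3939/5000 ≈ 0.787800

1 1/2 4791/5000
2 1 9323/10000
3 3/2 9049/10000
4 2 881/1000
5 5/2 4319/5000
6 3 4297/5000
7 7/2 2051/2500
8 4 3939/5000
s(3y) = (1/(4297/5000) − 1)/(3) = 703/12891 ≈ 5.4534%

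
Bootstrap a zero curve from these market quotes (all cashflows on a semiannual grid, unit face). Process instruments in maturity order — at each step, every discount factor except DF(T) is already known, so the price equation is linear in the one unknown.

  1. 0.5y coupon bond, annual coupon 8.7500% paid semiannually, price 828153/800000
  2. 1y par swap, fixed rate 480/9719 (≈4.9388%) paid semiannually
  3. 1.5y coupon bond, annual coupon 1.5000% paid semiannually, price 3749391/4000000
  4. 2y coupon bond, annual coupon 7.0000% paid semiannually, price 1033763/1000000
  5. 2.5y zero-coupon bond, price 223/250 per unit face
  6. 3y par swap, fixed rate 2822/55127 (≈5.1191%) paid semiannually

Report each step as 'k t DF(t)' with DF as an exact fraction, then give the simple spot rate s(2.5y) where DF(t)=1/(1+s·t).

1 1/2 4959/5000
2 1 119/125
3 3/2 9159/10000
4 2 9021/10000
5 5/2 223/250
6 3 8589/10000
s(2.5y) = (1/(223/250) − 1)/(5/2) = 54/1115 ≈ 4.8430%

step 1 [0.5y] bond c/2=7/160: DF=(828153/800000 − 7/160·(0))/(1+7/160) = 4959/5000 ≈ 0.991800
step 2 [1y] swap r/2=240/9719: DF=(1 − 240/9719·(0.991800))/(1+240/9719) = 119/125 ≈ 0.952000
step 3 [1.5y] bond c/2=3/400: DF=(3749391/4000000 − 3/400·(0.991800+0.952000))/(1+3/400) = 9159/10000 ≈ 0.915900
step 4 [2y] bond c/2=7/200: DF=(1033763/1000000 − 7/200·(0.991800+0.952000+0.915900))/(1+7/200) = 9021/10000 ≈ 0.902100
step 5 [2.5y] zero: DF = P = 223/250 ≈ 0.892000
step 6 [3y] swap r/2=1411/55127: DF=(1 − 1411/55127·(0.991800+0.952000+0.915900+0.902100+0.892000))/(1+1411/55127) = 8589/10000 ≈ 0.858900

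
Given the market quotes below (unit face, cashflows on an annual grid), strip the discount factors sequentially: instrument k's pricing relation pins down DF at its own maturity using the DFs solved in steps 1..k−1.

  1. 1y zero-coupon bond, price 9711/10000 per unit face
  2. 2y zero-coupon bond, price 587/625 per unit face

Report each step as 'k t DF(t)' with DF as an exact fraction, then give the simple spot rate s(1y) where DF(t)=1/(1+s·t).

step 1 [1y] zero: DF = P = 9711/10000 ≈ 0.971100
step 2 [2y] zero: DF = P = 587/625 ≈ 0.939200

1 1 9711/10000
2 2 587/625
s(1y) = (1/(9711/10000) − 1)/(1) = 289/9711 ≈ 2.9760%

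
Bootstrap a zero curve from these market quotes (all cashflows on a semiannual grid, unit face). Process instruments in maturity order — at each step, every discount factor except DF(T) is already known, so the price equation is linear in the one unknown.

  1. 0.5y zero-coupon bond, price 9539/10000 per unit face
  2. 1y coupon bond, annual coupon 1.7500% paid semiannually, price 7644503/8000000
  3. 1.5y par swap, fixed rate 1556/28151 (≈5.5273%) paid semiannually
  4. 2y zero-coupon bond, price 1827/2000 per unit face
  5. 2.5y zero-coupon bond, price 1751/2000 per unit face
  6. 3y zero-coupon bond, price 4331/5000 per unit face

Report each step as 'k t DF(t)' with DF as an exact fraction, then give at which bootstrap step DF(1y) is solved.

step 1 [0.5y] zero: DF = P = 9539/10000 ≈ 0.953900
step 2 [1y] bond c/2=7/800: DF=(7644503/8000000 − 7/800·(0.953900))/(1+7/800) = 939/1000 ≈ 0.939000
step 3 [1.5y] swap r/2=778/28151: DF=(1 − 778/28151·(0.953900+0.939000))/(1+778/28151) = 4611/5000 ≈ 0.922200
step 4 [2y] zero: DF = P = 1827/2000 ≈ 0.913500
step 5 [2.5y] zero: DF = P = 1751/2000 ≈ 0.875500
step 6 [3y] zero: DF = P = 4331/5000 ≈ 0.866200

1 1/2 9539/10000
2 1 939/1000
3 3/2 4611/5000
4 2 1827/2000
5 5/2 1751/2000
6 3 4331/5000
DF(1y) is solved at step 2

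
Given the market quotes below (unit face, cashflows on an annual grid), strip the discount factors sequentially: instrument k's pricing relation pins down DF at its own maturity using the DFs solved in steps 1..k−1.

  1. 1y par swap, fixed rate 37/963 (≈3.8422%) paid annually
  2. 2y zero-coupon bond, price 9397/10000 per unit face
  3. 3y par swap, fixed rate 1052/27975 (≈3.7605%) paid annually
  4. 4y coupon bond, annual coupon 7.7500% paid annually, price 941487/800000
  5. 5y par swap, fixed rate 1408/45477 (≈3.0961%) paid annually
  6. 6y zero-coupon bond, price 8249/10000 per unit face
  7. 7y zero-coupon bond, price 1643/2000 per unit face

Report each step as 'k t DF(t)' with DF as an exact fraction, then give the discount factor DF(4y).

step 1 [1y] swap r/1=37/963: DF=(1 − 37/963·(0))/(1+37/963) = 963/1000 ≈ 0.963000
step 2 [2y] zero: DF = P = 9397/10000 ≈ 0.939700
step 3 [3y] swap r/1=1052/27975: DF=(1 − 1052/27975·(0.963000+0.939700))/(1+1052/27975) = 2237/2500 ≈ 0.894800
step 4 [4y] bond c/1=31/400: DF=(941487/800000 − 31/400·(0.963000+0.939700+0.894800))/(1+31/400) = 891/1000 ≈ 0.891000
step 5 [5y] swap r/1=1408/45477: DF=(1 − 1408/45477·(0.963000+0.939700+0.894800+0.891000))/(1+1408/45477) = 537/625 ≈ 0.859200
step 6 [6y] zero: DF = P = 8249/10000 ≈ 0.824900
step 7 [7y] zero: DF = P = 1643/2000 ≈ 0.821500

1 1 963/1000
2 2 9397/10000
3 3 2237/2500
4 4 891/1000
5 5 537/625
6 6 8249/10000
7 7 1643/2000
DF(4y) = 891/1000 ≈ 0.891000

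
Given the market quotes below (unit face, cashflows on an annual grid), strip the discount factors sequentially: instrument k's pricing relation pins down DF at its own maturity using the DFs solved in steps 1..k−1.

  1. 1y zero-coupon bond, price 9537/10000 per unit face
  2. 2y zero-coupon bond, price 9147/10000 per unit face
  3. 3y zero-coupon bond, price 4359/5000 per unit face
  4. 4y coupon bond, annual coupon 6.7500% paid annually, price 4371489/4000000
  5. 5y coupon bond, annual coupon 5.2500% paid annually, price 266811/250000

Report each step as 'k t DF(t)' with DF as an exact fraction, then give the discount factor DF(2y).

step 1 [1y] zero: DF = P = 9537/10000 ≈ 0.953700
step 2 [2y] zero: DF = P = 9147/10000 ≈ 0.914700
step 3 [3y] zero: DF = P = 4359/5000 ≈ 0.871800
step 4 [4y] bond c/1=27/400: DF=(4371489/4000000 − 27/400·(0.953700+0.914700+0.871800))/(1+27/400) = 1701/2000 ≈ 0.850500
step 5 [5y] bond c/1=21/400: DF=(266811/250000 − 21/400·(0.953700+0.914700+0.871800+0.850500))/(1+21/400) = 8349/10000 ≈ 0.834900

1 1 9537/10000
2 2 9147/10000
3 3 4359/5000
4 4 1701/2000
5 5 8349/10000
DF(2y) = 9147/10000 ≈ 0.914700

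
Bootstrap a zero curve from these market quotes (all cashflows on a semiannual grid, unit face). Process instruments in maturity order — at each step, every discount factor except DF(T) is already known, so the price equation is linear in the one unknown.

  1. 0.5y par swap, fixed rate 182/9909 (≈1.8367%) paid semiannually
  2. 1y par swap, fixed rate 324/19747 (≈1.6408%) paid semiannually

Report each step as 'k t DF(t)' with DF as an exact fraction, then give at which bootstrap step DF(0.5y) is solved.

1 1/2 9909/10000
2 1 4919/5000
DF(0.5y) is solved at step 1

step 1 [0.5y] swap r/2=91/9909: DF=(1 − 91/9909·(0))/(1+91/9909) = 9909/10000 ≈ 0.990900
step 2 [1y] swap r/2=162/19747: DF=(1 − 162/19747·(0.990900))/(1+162/19747) = 4919/5000 ≈ 0.983800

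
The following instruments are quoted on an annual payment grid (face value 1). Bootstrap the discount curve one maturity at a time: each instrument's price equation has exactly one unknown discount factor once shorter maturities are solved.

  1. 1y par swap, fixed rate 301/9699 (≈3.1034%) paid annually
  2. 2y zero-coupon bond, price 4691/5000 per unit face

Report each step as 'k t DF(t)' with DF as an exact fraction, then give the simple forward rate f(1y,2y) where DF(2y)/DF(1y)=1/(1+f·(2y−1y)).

step 1 [1y] swap r/1=301/9699: DF=(1 − 301/9699·(0))/(1+301/9699) = 9699/10000 ≈ 0.969900
step 2 [2y] zero: DF = P = 4691/5000 ≈ 0.938200

1 1 9699/10000
2 2 4691/5000
f(1y,2y) = ((9699/10000)/(4691/5000) − 1)/(1) = 317/9382 ≈ 3.3788%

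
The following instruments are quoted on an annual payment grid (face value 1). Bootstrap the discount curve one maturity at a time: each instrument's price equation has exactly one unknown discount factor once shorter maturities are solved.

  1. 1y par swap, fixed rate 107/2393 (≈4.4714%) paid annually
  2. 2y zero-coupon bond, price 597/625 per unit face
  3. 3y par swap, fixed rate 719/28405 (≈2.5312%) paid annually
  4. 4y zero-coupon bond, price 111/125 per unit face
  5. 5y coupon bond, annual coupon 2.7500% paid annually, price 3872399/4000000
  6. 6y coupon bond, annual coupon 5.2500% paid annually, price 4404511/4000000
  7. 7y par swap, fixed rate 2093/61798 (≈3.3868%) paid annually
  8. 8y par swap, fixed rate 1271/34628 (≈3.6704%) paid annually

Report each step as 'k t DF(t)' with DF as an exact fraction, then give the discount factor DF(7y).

step 1 [1y] swap r/1=107/2393: DF=(1 − 107/2393·(0))/(1+107/2393) = 2393/2500 ≈ 0.957200
step 2 [2y] zero: DF = P = 597/625 ≈ 0.955200
step 3 [3y] swap r/1=719/28405: DF=(1 − 719/28405·(0.957200+0.955200))/(1+719/28405) = 9281/10000 ≈ 0.928100
step 4 [4y] zero: DF = P = 111/125 ≈ 0.888000
step 5 [5y] bond c/1=11/400: DF=(3872399/4000000 − 11/400·(0.957200+0.955200+0.928100+0.888000))/(1+11/400) = 1053/1250 ≈ 0.842400
step 6 [6y] bond c/1=21/400: DF=(4404511/4000000 − 21/400·(0.957200+0.955200+0.928100+0.888000+0.842400))/(1+21/400) = 4091/5000 ≈ 0.818200
step 7 [7y] swap r/1=2093/61798: DF=(1 − 2093/61798·(0.957200+0.955200+0.928100+0.888000+0.842400+0.818200))/(1+2093/61798) = 7907/10000 ≈ 0.790700
step 8 [8y] swap r/1=1271/34628: DF=(1 − 1271/34628·(0.957200+0.955200+0.928100+0.888000+0.842400+0.818200+0.790700))/(1+1271/34628) = 3729/5000 ≈ 0.745800

1 1 2393/2500
2 2 597/625
3 3 9281/10000
4 4 111/125
5 5 1053/1250
6 6 4091/5000
7 7 7907/10000
8 8 3729/5000
DF(7y) = 7907/10000 ≈ 0.790700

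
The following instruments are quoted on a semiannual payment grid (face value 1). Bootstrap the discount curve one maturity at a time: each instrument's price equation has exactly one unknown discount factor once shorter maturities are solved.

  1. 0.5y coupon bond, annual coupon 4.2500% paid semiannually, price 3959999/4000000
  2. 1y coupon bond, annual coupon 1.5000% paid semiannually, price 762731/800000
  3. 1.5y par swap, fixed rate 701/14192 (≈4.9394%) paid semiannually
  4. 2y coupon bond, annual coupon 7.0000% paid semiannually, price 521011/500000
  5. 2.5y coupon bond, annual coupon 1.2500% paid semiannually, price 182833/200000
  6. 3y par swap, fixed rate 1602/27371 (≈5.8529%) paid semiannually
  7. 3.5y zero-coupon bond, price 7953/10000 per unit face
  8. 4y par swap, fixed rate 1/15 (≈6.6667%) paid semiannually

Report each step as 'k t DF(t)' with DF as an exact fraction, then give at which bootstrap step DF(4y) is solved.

1 1/2 4847/5000
2 1 9391/10000
3 3/2 9299/10000
4 2 2277/2500
5 5/2 2213/2500
6 3 4199/5000
7 7/2 7953/10000
8 4 1531/2000
DF(4y) is solved at step 8

step 1 [0.5y] bond c/2=17/800: DF=(3959999/4000000 − 17/800·(0))/(1+17/800) = 4847/5000 ≈ 0.969400
step 2 [1y] bond c/2=3/400: DF=(762731/800000 − 3/400·(0.969400))/(1+3/400) = 9391/10000 ≈ 0.939100
step 3 [1.5y] swap r/2=701/28384: DF=(1 − 701/28384·(0.969400+0.939100))/(1+701/28384) = 9299/10000 ≈ 0.929900
step 4 [2y] bond c/2=7/200: DF=(521011/500000 − 7/200·(0.969400+0.939100+0.929900))/(1+7/200) = 2277/2500 ≈ 0.910800
step 5 [2.5y] bond c/2=1/160: DF=(182833/200000 − 1/160·(0.969400+0.939100+0.929900+0.910800))/(1+1/160) = 2213/2500 ≈ 0.885200
step 6 [3y] swap r/2=801/27371: DF=(1 − 801/27371·(0.969400+0.939100+0.929900+0.910800+0.885200))/(1+801/27371) = 4199/5000 ≈ 0.839800
step 7 [3.5y] zero: DF = P = 7953/10000 ≈ 0.795300
step 8 [4y] swap r/2=1/30: DF=(1 − 1/30·(0.969400+0.939100+0.929900+0.910800+0.885200+0.839800+0.795300))/(1+1/30) = 1531/2000 ≈ 0.765500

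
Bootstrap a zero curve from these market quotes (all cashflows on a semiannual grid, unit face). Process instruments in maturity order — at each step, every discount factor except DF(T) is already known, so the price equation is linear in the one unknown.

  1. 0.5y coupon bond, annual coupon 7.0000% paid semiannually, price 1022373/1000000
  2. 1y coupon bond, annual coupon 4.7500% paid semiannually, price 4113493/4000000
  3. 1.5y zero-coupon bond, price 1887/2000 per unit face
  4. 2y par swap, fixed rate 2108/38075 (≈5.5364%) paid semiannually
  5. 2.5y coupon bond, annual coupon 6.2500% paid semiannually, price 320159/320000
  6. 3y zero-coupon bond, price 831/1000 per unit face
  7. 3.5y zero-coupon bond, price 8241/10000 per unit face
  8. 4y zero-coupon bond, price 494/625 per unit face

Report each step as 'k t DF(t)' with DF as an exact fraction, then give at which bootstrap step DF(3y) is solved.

step 1 [0.5y] bond c/2=7/200: DF=(1022373/1000000 − 7/200·(0))/(1+7/200) = 4939/5000 ≈ 0.987800
step 2 [1y] bond c/2=19/800: DF=(4113493/4000000 − 19/800·(0.987800))/(1+19/800) = 1227/1250 ≈ 0.981600
step 3 [1.5y] zero: DF = P = 1887/2000 ≈ 0.943500
step 4 [2y] swap r/2=1054/38075: DF=(1 − 1054/38075·(0.987800+0.981600+0.943500))/(1+1054/38075) = 4473/5000 ≈ 0.894600
step 5 [2.5y] bond c/2=1/32: DF=(320159/320000 − 1/32·(0.987800+0.981600+0.943500+0.894600))/(1+1/32) = 2137/2500 ≈ 0.854800
step 6 [3y] zero: DF = P = 831/1000 ≈ 0.831000
step 7 [3.5y] zero: DF = P = 8241/10000 ≈ 0.824100
step 8 [4y] zero: DF = P = 494/625 ≈ 0.790400

1 1/2 4939/5000
2 1 1227/1250
3 3/2 1887/2000
4 2 4473/5000
5 5/2 2137/2500
6 3 831/1000
7 7/2 8241/10000
8 4 494/625
DF(3y) is solved at step 6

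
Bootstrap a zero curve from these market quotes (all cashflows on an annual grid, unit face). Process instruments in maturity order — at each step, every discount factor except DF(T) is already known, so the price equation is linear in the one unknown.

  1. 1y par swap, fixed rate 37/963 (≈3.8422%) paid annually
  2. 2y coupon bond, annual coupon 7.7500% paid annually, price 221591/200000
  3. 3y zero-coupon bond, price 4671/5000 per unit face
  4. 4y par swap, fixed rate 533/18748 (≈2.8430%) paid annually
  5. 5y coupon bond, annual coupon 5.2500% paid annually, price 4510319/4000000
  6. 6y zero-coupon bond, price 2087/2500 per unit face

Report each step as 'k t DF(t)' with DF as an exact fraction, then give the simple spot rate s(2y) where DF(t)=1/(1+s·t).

1 1 963/1000
2 2 959/1000
3 3 4671/5000
4 4 4467/5000
5 5 8843/10000
6 6 2087/2500
s(2y) = (1/(959/1000) − 1)/(2) = 41/1918 ≈ 2.1376%

step 1 [1y] swap r/1=37/963: DF=(1 − 37/963·(0))/(1+37/963) = 963/1000 ≈ 0.963000
step 2 [2y] bond c/1=31/400: DF=(221591/200000 − 31/400·(0.963000))/(1+31/400) = 959/1000 ≈ 0.959000
step 3 [3y] zero: DF = P = 4671/5000 ≈ 0.934200
step 4 [4y] swap r/1=533/18748: DF=(1 − 533/18748·(0.963000+0.959000+0.934200))/(1+533/18748) = 4467/5000 ≈ 0.893400
step 5 [5y] bond c/1=21/400: DF=(4510319/4000000 − 21/400·(0.963000+0.959000+0.934200+0.893400))/(1+21/400) = 8843/10000 ≈ 0.884300
step 6 [6y] zero: DF = P = 2087/2500 ≈ 0.834800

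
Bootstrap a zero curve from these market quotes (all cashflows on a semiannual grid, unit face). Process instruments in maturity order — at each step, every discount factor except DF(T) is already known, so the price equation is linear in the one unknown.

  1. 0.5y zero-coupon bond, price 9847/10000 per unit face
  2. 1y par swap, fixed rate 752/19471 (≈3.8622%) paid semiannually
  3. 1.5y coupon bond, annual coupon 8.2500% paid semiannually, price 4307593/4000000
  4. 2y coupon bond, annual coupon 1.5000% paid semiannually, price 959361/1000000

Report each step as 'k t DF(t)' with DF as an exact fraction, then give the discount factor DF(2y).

1 1/2 9847/10000
2 1 1203/1250
3 3/2 9571/10000
4 2 4653/5000
DF(2y) = 4653/5000 ≈ 0.930600

step 1 [0.5y] zero: DF = P = 9847/10000 ≈ 0.984700
step 2 [1y] swap r/2=376/19471: DF=(1 − 376/19471·(0.984700))/(1+376/19471) = 1203/1250 ≈ 0.962400
step 3 [1.5y] bond c/2=33/800: DF=(4307593/4000000 − 33/800·(0.984700+0.962400))/(1+33/800) = 9571/10000 ≈ 0.957100
step 4 [2y] bond c/2=3/400: DF=(959361/1000000 − 3/400·(0.984700+0.962400+0.957100))/(1+3/400) = 4653/5000 ≈ 0.930600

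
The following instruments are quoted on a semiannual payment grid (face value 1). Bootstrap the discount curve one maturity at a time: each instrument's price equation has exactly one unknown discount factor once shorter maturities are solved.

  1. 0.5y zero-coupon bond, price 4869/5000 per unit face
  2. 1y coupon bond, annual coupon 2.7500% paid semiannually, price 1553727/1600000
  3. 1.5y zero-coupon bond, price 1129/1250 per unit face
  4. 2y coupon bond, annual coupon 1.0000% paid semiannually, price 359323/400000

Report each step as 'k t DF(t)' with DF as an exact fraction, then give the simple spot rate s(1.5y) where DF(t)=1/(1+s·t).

step 1 [0.5y] zero: DF = P = 4869/5000 ≈ 0.973800
step 2 [1y] bond c/2=11/800: DF=(1553727/1600000 − 11/800·(0.973800))/(1+11/800) = 9447/10000 ≈ 0.944700
step 3 [1.5y] zero: DF = P = 1129/1250 ≈ 0.903200
step 4 [2y] bond c/2=1/200: DF=(359323/400000 − 1/200·(0.973800+0.944700+0.903200))/(1+1/200) = 4399/5000 ≈ 0.879800

1 1/2 4869/5000
2 1 9447/10000
3 3/2 1129/1250
4 2 4399/5000
s(1.5y) = (1/(1129/1250) − 1)/(3/2) = 242/3387 ≈ 7.1450%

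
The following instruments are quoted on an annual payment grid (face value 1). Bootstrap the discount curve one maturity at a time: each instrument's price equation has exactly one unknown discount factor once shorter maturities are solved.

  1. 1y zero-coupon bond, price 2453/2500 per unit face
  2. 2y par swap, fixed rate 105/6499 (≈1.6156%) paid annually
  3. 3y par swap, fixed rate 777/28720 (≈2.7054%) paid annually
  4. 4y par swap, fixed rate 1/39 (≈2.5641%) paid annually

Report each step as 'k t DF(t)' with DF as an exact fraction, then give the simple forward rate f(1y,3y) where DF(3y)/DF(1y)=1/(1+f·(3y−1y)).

step 1 [1y] zero: DF = P = 2453/2500 ≈ 0.981200
step 2 [2y] swap r/1=105/6499: DF=(1 − 105/6499·(0.981200))/(1+105/6499) = 1937/2000 ≈ 0.968500
step 3 [3y] swap r/1=777/28720: DF=(1 − 777/28720·(0.981200+0.968500))/(1+777/28720) = 9223/10000 ≈ 0.922300
step 4 [4y] swap r/1=1/39: DF=(1 − 1/39·(0.981200+0.968500+0.922300))/(1+1/39) = 1129/1250 ≈ 0.903200

1 1 2453/2500
2 2 1937/2000
3 3 9223/10000
4 4 1129/1250
f(1y,3y) = ((2453/2500)/(9223/10000) − 1)/(2) = 589/18446 ≈ 3.1931%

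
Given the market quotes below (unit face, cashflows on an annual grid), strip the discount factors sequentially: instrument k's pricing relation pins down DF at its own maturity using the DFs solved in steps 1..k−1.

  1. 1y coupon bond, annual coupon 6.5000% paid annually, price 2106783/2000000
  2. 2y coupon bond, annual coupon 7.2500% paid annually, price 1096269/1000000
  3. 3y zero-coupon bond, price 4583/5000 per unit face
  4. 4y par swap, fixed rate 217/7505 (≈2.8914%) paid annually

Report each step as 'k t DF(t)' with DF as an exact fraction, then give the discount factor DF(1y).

step 1 [1y] bond c/1=13/200: DF=(2106783/2000000 − 13/200·(0))/(1+13/200) = 9891/10000 ≈ 0.989100
step 2 [2y] bond c/1=29/400: DF=(1096269/1000000 − 29/400·(0.989100))/(1+29/400) = 9553/10000 ≈ 0.955300
step 3 [3y] zero: DF = P = 4583/5000 ≈ 0.916600
step 4 [4y] swap r/1=217/7505: DF=(1 − 217/7505·(0.989100+0.955300+0.916600))/(1+217/7505) = 1783/2000 ≈ 0.891500

1 1 9891/10000
2 2 9553/10000
3 3 4583/5000
4 4 1783/2000
DF(1y) = 9891/10000 ≈ 0.989100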